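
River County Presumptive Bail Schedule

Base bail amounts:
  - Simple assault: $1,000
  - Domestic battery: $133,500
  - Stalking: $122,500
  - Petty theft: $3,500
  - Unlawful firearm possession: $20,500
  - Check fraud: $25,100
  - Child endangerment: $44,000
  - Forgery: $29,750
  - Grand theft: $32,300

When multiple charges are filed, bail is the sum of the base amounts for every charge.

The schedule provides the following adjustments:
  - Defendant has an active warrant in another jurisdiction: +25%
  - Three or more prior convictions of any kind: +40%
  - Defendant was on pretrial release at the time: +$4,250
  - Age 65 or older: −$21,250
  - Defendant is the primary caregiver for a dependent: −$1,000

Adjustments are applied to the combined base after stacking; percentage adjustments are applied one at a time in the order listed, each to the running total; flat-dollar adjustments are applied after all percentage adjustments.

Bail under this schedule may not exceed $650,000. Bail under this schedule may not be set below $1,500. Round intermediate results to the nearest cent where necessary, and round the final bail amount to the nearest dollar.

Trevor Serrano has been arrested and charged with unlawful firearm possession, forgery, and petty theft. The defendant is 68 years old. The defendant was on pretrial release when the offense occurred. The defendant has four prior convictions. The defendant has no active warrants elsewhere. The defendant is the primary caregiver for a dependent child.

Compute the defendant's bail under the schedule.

$57,250

Base amounts from the schedule: unlawful firearm possession $20,500; forgery $29,750; petty theft $3,500.
Stacking rule: sum of all bases. $20,500 + $29,750 + $3,500 = $53,750.
Three or more prior convictions of any kind (+40%): $53,750 × 1.4 = $75,250.
Defendant was on pretrial release at the time (+$4,250 flat): $75,250 + $4,250 = $79,500.
Age 65 or older (−$21,250 flat): $79,500 − $21,250 = $58,250.
Defendant is the primary caregiver for a dependent (−$1,000 flat): $58,250 − $1,000 = $57,250.
$57,250 is within the $650,000 maximum.
$57,250 is at or above the $1,500 minimum.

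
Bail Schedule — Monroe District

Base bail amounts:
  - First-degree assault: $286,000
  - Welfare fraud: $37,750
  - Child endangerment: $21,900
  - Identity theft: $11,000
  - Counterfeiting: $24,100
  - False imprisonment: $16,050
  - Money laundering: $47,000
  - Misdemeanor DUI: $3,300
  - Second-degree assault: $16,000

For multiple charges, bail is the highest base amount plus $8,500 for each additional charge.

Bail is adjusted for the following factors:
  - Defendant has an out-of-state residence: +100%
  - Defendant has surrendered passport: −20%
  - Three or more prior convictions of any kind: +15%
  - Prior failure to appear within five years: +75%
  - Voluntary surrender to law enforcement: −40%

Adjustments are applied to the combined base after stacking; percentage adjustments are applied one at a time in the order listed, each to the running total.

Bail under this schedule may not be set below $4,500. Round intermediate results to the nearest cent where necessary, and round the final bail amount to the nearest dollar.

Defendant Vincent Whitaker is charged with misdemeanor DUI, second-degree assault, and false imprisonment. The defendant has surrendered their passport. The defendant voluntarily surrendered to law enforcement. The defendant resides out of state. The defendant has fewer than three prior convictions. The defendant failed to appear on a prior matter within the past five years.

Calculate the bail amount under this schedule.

Base amounts from the schedule: misdemeanor DUI $3,300; second-degree assault $16,000; false imprisonment $16,050.
Stacking rule: highest base plus $8,500 per additional charge. Highest is false imprisonment at $16,050; 2 additional charges → +$17,000. Combined base = $33,050.
Defendant has an out-of-state residence (+100%): $33,050 × 2 = $66,100.
Defendant has surrendered passport (−20%): $66,100 × 0.8 = $52,880.
Prior failure to appear within five years (+75%): $52,880 × 1.75 = $92,540.
Voluntary surrender to law enforcement (−40%): $92,540 × 0.6 = $55,524.
$55,524 is at or above the $4,500 minimum.

$55,524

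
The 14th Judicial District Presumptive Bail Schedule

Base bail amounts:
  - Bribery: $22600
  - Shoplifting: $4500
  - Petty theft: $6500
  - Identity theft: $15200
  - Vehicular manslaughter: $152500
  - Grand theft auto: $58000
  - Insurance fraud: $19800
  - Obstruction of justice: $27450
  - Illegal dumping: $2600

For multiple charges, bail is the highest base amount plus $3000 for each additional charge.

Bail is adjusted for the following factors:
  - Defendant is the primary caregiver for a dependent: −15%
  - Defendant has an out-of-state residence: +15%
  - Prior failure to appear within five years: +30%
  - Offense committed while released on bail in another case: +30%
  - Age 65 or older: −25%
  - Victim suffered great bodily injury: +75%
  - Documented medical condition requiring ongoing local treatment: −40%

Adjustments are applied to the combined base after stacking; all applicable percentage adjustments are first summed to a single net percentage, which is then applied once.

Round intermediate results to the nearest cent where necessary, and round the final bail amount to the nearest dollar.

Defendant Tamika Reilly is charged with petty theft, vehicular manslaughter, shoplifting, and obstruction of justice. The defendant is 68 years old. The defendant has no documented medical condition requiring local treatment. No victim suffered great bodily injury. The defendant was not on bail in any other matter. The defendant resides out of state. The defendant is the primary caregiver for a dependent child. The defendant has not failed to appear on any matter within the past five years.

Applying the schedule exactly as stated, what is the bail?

Base amounts from the schedule: petty theft $6500; vehicular manslaughter $152500; shoplifting $4500; obstruction of justice $27450.
Stacking rule: highest base plus $3000 per additional charge. Highest is vehicular manslaughter at $152500; 3 additional charges → +$9000. Combined base = $161500.
Net percentage adjustment: −15% +15% −25% = −25%. $161500 × 0.75 = $121125.

$121125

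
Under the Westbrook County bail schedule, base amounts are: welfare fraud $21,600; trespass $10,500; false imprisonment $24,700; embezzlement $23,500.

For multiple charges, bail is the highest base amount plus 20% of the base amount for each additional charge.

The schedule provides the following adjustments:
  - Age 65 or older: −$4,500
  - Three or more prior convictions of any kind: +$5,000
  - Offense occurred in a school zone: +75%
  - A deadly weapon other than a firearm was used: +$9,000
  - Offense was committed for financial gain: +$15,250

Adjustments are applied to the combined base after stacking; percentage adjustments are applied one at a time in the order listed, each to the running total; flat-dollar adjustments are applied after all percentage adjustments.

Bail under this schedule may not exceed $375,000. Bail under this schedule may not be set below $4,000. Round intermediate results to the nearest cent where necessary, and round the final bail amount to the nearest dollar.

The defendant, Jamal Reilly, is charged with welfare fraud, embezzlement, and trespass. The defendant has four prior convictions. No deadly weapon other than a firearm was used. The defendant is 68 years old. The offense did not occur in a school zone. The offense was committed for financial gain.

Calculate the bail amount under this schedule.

$45,670

Base amounts from the schedule: welfare fraud $21,600; embezzlement $23,500; trespass $10,500.
Stacking rule: highest base plus 20% of each additional charge. Highest is embezzlement at $23,500. Additional: $21,600 × 20% = $4,320; $10,500 × 20% = $2,100. Combined base = $23,500 + $6,420 = $29,920.
Age 65 or older (−$4,500 flat): $29,920 − $4,500 = $25,420.
Three or more prior convictions of any kind (+$5,000 flat): $25,420 + $5,000 = $30,420.
Offense was committed for financial gain (+$15,250 flat): $30,420 + $15,250 = $45,670.
$45,670 is within the $375,000 maximum.
$45,670 is at or above the $4,000 minimum.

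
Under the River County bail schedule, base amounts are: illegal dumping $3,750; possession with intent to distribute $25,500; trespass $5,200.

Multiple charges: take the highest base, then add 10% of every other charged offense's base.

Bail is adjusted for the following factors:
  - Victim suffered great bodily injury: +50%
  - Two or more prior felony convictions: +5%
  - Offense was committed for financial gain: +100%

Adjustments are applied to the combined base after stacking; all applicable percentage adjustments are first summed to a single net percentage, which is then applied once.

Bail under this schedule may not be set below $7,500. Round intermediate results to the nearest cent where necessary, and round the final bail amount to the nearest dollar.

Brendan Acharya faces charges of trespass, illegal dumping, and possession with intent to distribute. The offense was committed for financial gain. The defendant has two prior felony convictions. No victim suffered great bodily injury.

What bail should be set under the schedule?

Base amounts from the schedule: trespass $5,200; illegal dumping $3,750; possession with intent to distribute $25,500.
Stacking rule: highest base plus 10% of each additional charge. Highest is possession with intent to distribute at $25,500. Additional: $5,200 × 10% = $520; $3,750 × 10% = $375. Combined base = $25,500 + $895 = $26,395.
Net percentage adjustment: +5% +100% = +105%. $26,395 × 2.05 = $54,109.75.
$54,109.75 is at or above the $7,500 minimum.
Rounded to the nearest dollar: $54,110.

$54,110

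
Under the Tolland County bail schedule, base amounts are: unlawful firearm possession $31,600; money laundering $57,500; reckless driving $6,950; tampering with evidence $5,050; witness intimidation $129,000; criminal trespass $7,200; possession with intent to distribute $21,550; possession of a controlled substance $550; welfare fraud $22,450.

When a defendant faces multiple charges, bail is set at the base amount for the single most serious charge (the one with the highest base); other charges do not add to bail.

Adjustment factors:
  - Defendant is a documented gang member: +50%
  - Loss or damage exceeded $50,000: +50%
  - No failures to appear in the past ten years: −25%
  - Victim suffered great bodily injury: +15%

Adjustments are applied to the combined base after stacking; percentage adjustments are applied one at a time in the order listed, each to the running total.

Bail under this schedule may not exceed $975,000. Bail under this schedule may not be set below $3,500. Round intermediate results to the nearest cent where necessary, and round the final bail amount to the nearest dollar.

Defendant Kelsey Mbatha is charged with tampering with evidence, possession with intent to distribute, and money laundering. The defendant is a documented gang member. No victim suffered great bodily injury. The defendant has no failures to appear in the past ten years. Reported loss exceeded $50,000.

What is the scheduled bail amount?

Base amounts from the schedule: tampering with evidence $5,050; possession with intent to distribute $21,550; money laundering $57,500.
Stacking rule: use the highest base only. Highest is money laundering at $57,500. Combined base = $57,500.
Defendant is a documented gang member (+50%): $57,500 × 1.5 = $86,250.
Loss or damage exceeded $50,000 (+50%): $86,250 × 1.5 = $129,375.
No failures to appear in the past ten years (−25%): $129,375 × 0.75 = $97,031.25.
$97,031.25 is within the $975,000 maximum.
$97,031.25 is at or above the $3,500 minimum.
Rounded to the nearest dollar: $97,031.

$97,031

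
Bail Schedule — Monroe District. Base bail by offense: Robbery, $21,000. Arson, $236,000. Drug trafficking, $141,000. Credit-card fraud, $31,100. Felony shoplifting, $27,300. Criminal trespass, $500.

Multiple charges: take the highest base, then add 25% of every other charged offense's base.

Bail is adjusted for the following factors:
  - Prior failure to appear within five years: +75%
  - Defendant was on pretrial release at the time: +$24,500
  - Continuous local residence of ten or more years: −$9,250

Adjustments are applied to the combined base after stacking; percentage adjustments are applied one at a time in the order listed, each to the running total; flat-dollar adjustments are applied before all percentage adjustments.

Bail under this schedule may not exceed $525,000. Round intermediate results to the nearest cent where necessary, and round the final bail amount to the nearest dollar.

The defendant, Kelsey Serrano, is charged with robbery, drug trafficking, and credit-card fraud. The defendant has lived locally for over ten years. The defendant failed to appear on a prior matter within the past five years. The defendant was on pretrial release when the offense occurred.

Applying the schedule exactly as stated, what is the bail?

$296,231

Base amounts from the schedule: robbery $21,000; drug trafficking $141,000; credit-card fraud $31,100.
Stacking rule: highest base plus 25% of each additional charge. Highest is drug trafficking at $141,000. Additional: $21,000 × 25% = $5,250; $31,100 × 25% = $7,775. Combined base = $141,000 + $13,025 = $154,025.
Defendant was on pretrial release at the time (+$24,500 flat): $154,025 + $24,500 = $178,525.
Continuous local residence of ten or more years (−$9,250 flat): $178,525 − $9,250 = $169,275.
Prior failure to appear within five years (+75%): $169,275 × 1.75 = $296,231.25.
$296,231.25 is within the $525,000 maximum.
Rounded to the nearest dollar: $296,231.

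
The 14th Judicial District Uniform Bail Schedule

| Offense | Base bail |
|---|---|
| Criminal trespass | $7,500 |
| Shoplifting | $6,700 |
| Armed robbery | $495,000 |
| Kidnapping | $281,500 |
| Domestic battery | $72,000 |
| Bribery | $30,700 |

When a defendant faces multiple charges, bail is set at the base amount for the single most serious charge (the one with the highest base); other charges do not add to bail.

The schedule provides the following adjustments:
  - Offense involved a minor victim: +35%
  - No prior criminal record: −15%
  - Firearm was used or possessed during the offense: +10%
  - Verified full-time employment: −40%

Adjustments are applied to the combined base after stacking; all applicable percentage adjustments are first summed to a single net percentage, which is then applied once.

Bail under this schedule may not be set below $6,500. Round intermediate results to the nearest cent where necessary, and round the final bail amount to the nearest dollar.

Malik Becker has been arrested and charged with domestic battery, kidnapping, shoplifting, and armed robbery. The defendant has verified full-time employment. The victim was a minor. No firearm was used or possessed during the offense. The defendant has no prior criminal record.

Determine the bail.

Base amounts from the schedule: domestic battery $72,000; kidnapping $281,500; shoplifting $6,700; armed robbery $495,000.
Stacking rule: use the highest base only. Highest is armed robbery at $495,000. Combined base = $495,000.
Net percentage adjustment: +35% −15% −40% = −20%. $495,000 × 0.8 = $396,000.
$396,000 is at or above the $6,500 minimum.

$396,000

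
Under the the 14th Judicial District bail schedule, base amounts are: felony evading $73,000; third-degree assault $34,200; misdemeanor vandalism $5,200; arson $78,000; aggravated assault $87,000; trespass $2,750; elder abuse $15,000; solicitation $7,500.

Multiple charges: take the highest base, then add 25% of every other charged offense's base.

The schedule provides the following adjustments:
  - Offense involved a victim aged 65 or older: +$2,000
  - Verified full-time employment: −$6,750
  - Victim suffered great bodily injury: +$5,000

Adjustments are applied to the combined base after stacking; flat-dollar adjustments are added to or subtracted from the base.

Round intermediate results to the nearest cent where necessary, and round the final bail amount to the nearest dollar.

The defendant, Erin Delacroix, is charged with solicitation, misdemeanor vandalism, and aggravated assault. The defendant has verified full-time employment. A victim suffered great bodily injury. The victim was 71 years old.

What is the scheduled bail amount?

$90,425

Base amounts from the schedule: solicitation $7,500; misdemeanor vandalism $5,200; aggravated assault $87,000.
Stacking rule: highest base plus 25% of each additional charge. Highest is aggravated assault at $87,000. Additional: $7,500 × 25% = $1,875; $5,200 × 25% = $1,300. Combined base = $87,000 + $3,175 = $90,175.
Offense involved a victim aged 65 or older (+$2,000 flat): $90,175 + $2,000 = $92,175.
Verified full-time employment (−$6,750 flat): $92,175 − $6,750 = $85,425.
Victim suffered great bodily injury (+$5,000 flat): $85,425 + $5,000 = $90,425.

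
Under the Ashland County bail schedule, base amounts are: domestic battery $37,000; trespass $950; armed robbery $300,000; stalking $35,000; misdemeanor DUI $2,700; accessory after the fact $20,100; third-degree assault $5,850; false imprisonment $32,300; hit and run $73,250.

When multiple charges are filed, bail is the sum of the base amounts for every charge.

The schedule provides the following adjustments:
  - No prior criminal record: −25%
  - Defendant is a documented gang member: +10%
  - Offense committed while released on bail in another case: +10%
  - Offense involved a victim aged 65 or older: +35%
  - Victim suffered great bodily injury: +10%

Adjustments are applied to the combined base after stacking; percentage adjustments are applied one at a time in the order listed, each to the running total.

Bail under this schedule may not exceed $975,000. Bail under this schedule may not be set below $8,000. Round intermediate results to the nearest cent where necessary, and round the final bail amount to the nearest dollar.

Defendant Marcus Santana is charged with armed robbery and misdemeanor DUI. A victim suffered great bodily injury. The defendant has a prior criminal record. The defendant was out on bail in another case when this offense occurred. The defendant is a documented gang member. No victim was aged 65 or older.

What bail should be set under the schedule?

Base amounts from the schedule: armed robbery $300,000; misdemeanor DUI $2,700.
Stacking rule: sum of all bases. $300,000 + $2,700 = $302,700.
Defendant is a documented gang member (+10%): $302,700 × 1.1 = $332,970.
Offense committed while released on bail in another case (+10%): $332,970 × 1.1 = $366,267.
Victim suffered great bodily injury (+10%): $366,267 × 1.1 = $402,893.70.
$402,893.70 is within the $975,000 maximum.
$402,893.70 is at or above the $8,000 minimum.
Rounded to the nearest dollar: $402,894.

$402,894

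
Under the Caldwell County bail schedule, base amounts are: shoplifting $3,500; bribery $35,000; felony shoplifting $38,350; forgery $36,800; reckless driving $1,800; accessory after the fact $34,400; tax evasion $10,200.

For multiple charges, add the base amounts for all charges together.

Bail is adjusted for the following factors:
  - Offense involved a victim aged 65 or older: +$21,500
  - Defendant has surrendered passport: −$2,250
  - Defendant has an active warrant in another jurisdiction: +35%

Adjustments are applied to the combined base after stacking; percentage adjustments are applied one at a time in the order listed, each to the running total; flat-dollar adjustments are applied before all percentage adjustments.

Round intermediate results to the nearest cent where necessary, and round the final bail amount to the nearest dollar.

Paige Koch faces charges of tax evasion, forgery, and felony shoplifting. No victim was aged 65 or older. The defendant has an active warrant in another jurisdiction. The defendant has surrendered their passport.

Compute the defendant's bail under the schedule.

$112,185

Base amounts from the schedule: tax evasion $10,200; forgery $36,800; felony shoplifting $38,350.
Stacking rule: sum of all bases. $10,200 + $36,800 + $38,350 = $85,350.
Defendant has surrendered passport (−$2,250 flat): $85,350 − $2,250 = $83,100.
Defendant has an active warrant in another jurisdiction (+35%): $83,100 × 1.35 = $112,185.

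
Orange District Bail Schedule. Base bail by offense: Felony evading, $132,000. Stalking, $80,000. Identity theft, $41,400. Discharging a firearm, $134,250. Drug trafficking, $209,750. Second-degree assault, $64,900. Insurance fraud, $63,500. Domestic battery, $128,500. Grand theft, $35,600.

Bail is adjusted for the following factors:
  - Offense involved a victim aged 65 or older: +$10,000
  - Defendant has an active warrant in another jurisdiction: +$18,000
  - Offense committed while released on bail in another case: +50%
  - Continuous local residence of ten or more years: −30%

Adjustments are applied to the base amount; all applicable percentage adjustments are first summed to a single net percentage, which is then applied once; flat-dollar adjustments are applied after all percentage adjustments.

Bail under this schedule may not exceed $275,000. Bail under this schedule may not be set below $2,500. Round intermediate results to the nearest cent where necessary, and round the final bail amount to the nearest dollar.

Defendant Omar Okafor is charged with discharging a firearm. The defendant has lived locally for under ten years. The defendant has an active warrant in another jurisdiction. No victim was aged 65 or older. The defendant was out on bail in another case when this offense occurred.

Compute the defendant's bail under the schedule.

Base amounts from the schedule: discharging a firearm $134,250.
Single charge. Combined base = $134,250.
Offense committed while released on bail in another case (+50%): $134,250 × 1.5 = $201,375.
Defendant has an active warrant in another jurisdiction (+$18,000 flat): $201,375 + $18,000 = $219,375.
$219,375 is within the $275,000 maximum.
$219,375 is at or above the $2,500 minimum.

$219,375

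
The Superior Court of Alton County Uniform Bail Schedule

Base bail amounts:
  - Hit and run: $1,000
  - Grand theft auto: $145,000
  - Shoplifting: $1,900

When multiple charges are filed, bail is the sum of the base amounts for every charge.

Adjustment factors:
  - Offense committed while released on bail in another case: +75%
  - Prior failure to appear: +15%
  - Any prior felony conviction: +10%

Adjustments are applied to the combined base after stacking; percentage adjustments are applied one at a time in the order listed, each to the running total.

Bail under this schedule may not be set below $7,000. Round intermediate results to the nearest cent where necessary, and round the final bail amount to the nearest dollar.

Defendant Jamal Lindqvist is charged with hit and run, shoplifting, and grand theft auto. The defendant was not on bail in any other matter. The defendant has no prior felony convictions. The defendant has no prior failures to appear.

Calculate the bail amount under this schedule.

Base amounts from the schedule: hit and run $1,000; shoplifting $1,900; grand theft auto $145,000.
Stacking rule: sum of all bases. $1,000 + $1,900 + $145,000 = $147,900.
No adjustment factors apply to this defendant.
$147,900 is at or above the $7,000 minimum.

$147,900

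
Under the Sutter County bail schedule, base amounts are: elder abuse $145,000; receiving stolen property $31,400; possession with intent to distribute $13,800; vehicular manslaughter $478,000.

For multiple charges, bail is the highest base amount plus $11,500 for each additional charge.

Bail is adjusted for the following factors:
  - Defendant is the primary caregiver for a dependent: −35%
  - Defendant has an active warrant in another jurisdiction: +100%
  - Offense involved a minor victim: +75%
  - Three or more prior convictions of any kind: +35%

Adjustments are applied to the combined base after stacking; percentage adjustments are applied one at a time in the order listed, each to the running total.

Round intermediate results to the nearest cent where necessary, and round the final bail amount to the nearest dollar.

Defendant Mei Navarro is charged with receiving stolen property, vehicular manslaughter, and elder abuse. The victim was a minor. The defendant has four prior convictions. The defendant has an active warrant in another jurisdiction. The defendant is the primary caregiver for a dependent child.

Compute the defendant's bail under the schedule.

$1,538,696

Base amounts from the schedule: receiving stolen property $31,400; vehicular manslaughter $478,000; elder abuse $145,000.
Stacking rule: highest base plus $11,500 per additional charge. Highest is vehicular manslaughter at $478,000; 2 additional charges → +$23,000. Combined base = $501,000.
Defendant is the primary caregiver for a dependent (−35%): $501,000 × 0.65 = $325,650.
Defendant has an active warrant in another jurisdiction (+100%): $325,650 × 2 = $651,300.
Offense involved a minor victim (+75%): $651,300 × 1.75 = $1,139,775.
Three or more prior convictions of any kind (+35%): $1,139,775 × 1.35 = $1,538,696.25.
Rounded to the nearest dollar: $1,538,696.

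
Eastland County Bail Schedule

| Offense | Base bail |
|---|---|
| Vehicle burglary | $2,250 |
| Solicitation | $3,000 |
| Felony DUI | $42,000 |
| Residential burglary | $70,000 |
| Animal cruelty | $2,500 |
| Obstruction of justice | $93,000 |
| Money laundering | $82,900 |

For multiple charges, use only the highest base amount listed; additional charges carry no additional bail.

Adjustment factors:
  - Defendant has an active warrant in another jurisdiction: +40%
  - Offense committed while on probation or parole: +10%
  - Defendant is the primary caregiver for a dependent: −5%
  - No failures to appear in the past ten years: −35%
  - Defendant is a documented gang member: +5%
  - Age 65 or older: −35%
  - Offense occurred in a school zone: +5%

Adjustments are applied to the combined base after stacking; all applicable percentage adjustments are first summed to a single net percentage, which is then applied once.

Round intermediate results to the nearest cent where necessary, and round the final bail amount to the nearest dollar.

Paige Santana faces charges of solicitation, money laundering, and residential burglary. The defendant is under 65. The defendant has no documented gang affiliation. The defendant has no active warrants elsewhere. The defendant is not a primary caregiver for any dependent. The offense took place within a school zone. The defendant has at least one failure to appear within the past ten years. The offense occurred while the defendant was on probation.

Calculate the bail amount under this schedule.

Base amounts from the schedule: solicitation $3,000; money laundering $82,900; residential burglary $70,000.
Stacking rule: use the highest base only. Highest is money laundering at $82,900. Combined base = $82,900.
Net percentage adjustment: +10% +5% = +15%. $82,900 × 1.15 = $95,335.

$95,335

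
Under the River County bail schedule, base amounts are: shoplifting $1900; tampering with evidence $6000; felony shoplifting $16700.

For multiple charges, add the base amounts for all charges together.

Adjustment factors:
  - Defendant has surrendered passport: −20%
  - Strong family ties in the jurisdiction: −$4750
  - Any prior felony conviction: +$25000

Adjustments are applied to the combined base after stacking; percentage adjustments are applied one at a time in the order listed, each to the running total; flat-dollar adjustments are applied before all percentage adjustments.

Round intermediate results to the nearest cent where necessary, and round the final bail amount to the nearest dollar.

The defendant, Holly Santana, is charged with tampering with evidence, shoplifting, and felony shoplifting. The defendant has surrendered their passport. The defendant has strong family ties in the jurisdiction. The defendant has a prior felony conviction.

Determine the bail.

Base amounts from the schedule: tampering with evidence $6000; shoplifting $1900; felony shoplifting $16700.
Stacking rule: sum of all bases. $6000 + $1900 + $16700 = $24600.
Strong family ties in the jurisdiction (−$4750 flat): $24600 − $4750 = $19850.
Any prior felony conviction (+$25000 flat): $19850 + $25000 = $44850.
Defendant has surrendered passport (−20%): $44850 × 0.8 = $35880.

$35880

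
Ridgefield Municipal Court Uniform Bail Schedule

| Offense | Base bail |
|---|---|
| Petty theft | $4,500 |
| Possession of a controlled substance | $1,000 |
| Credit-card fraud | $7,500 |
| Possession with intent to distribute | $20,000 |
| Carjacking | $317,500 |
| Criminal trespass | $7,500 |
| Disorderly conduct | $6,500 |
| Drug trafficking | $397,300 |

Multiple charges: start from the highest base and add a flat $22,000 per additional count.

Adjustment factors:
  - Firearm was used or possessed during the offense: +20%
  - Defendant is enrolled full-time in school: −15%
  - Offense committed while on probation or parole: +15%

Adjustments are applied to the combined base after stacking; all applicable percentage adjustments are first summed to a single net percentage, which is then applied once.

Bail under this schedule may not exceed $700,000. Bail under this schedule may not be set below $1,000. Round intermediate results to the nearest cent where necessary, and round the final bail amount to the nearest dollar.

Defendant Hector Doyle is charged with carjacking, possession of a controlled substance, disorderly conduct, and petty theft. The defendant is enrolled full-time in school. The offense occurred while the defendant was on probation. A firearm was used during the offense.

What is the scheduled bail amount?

Base amounts from the schedule: carjacking $317,500; possession of a controlled substance $1,000; disorderly conduct $6,500; petty theft $4,500.
Stacking rule: highest base plus $22,000 per additional charge. Highest is carjacking at $317,500; 3 additional charges → +$66,000. Combined base = $383,500.
Net percentage adjustment: +20% −15% +15% = +20%. $383,500 × 1.2 = $460,200.
$460,200 is within the $700,000 maximum.
$460,200 is at or above the $1,000 minimum.

$460,200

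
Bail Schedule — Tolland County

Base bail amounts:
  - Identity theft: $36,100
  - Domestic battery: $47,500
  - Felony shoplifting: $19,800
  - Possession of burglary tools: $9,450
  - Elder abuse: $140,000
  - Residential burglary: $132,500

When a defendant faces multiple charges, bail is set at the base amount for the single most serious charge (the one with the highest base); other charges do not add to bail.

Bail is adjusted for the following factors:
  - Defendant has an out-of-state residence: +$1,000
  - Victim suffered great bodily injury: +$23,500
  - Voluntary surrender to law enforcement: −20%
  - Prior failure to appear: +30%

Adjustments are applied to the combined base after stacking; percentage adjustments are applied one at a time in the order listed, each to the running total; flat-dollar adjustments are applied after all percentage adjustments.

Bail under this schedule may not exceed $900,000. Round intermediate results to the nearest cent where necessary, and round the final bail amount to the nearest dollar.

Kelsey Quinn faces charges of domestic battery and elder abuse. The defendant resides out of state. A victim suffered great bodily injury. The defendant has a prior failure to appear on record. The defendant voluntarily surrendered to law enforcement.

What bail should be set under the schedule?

$170,100

Base amounts from the schedule: domestic battery $47,500; elder abuse $140,000.
Stacking rule: use the highest base only. Highest is elder abuse at $140,000. Combined base = $140,000.
Voluntary surrender to law enforcement (−20%): $140,000 × 0.8 = $112,000.
Prior failure to appear (+30%): $112,000 × 1.3 = $145,600.
Defendant has an out-of-state residence (+$1,000 flat): $145,600 + $1,000 = $146,600.
Victim suffered great bodily injury (+$23,500 flat): $146,600 + $23,500 = $170,100.
$170,100 is within the $900,000 maximum.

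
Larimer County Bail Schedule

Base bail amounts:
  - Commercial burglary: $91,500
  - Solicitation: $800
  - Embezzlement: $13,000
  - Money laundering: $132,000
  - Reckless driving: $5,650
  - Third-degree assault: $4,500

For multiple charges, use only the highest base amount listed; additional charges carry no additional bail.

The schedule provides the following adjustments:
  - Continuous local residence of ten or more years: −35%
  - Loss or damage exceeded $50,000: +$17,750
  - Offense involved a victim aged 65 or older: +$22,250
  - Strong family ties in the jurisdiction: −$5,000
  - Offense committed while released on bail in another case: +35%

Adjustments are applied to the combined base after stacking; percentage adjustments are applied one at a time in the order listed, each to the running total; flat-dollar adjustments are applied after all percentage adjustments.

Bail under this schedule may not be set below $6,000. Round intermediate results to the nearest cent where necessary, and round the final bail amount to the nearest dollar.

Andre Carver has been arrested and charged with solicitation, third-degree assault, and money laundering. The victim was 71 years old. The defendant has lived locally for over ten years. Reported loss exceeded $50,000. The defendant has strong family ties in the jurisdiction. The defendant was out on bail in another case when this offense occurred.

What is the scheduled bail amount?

Base amounts from the schedule: solicitation $800; third-degree assault $4,500; money laundering $132,000.
Stacking rule: use the highest base only. Highest is money laundering at $132,000. Combined base = $132,000.
Continuous local residence of ten or more years (−35%): $132,000 × 0.65 = $85,800.
Offense committed while released on bail in another case (+35%): $85,800 × 1.35 = $115,830.
Loss or damage exceeded $50,000 (+$17,750 flat): $115,830 + $17,750 = $133,580.
Offense involved a victim aged 65 or older (+$22,250 flat): $133,580 + $22,250 = $155,830.
Strong family ties in the jurisdiction (−$5,000 flat): $155,830 − $5,000 = $150,830.
$150,830 is at or above the $6,000 minimum.

$150,830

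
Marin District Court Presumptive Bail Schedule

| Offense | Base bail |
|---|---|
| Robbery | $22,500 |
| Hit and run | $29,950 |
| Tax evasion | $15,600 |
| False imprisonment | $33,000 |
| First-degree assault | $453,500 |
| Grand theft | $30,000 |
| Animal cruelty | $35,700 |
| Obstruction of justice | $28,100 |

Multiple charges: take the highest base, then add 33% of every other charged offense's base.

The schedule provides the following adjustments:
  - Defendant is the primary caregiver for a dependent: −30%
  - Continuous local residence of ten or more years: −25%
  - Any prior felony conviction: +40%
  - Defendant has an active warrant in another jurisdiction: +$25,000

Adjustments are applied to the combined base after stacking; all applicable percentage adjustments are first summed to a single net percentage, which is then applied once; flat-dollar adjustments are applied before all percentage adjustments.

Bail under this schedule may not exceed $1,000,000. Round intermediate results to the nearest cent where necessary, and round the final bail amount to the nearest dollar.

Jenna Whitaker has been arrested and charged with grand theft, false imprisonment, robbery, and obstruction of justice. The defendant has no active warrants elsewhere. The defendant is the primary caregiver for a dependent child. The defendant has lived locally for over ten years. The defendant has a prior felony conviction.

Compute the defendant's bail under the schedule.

$50,658

Base amounts from the schedule: grand theft $30,000; false imprisonment $33,000; robbery $22,500; obstruction of justice $28,100.
Stacking rule: highest base plus 33% of each additional charge. Highest is false imprisonment at $33,000. Additional: $30,000 × 33% = $9,900; $22,500 × 33% = $7,425; $28,100 × 33% = $9,273. Combined base = $33,000 + $26,598 = $59,598.
Net percentage adjustment: −30% −25% +40% = −15%. $59,598 × 0.85 = $50,658.30.
$50,658.30 is within the $1,000,000 maximum.
Rounded to the nearest dollar: $50,658.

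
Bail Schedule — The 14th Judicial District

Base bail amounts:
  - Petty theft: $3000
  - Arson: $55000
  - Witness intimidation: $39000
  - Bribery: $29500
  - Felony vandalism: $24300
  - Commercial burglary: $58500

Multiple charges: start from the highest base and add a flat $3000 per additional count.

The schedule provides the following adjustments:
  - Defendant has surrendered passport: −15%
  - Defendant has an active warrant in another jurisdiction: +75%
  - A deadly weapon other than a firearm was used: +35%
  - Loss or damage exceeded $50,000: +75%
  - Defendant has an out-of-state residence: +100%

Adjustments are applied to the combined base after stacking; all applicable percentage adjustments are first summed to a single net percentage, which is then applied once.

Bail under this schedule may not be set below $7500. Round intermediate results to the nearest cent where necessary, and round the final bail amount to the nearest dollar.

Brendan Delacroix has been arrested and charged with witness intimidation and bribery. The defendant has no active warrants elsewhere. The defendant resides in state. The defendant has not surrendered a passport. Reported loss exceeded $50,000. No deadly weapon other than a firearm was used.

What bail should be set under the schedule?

$73500

Base amounts from the schedule: witness intimidation $39000; bribery $29500.
Stacking rule: highest base plus $3000 per additional charge. Highest is witness intimidation at $39000; 1 additional charge → +$3000. Combined base = $42000.
Loss or damage exceeded $50,000 (+75%): $42000 × 1.75 = $73500.
$73500 is at or above the $7500 minimum.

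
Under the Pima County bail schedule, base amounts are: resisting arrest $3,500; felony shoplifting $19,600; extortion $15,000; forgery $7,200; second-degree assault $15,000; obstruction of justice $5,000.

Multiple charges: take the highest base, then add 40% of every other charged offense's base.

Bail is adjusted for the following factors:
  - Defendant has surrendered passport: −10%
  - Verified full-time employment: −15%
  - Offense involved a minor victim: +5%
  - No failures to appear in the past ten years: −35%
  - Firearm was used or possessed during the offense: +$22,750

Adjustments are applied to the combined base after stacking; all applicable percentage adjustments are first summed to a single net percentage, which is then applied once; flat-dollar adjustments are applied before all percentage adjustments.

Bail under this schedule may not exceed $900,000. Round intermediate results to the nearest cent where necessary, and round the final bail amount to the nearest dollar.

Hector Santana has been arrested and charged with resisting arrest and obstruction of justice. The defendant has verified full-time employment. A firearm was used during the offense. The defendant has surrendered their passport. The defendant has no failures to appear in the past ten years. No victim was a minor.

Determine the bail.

$11,660

Base amounts from the schedule: resisting arrest $3,500; obstruction of justice $5,000.
Stacking rule: highest base plus 40% of each additional charge. Highest is obstruction of justice at $5,000. Additional: $3,500 × 40% = $1,400. Combined base = $5,000 + $1,400 = $6,400.
Firearm was used or possessed during the offense (+$22,750 flat): $6,400 + $22,750 = $29,150.
Net percentage adjustment: −10% −15% −35% = −60%. $29,150 × 0.4 = $11,660.
$11,660 is within the $900,000 maximum.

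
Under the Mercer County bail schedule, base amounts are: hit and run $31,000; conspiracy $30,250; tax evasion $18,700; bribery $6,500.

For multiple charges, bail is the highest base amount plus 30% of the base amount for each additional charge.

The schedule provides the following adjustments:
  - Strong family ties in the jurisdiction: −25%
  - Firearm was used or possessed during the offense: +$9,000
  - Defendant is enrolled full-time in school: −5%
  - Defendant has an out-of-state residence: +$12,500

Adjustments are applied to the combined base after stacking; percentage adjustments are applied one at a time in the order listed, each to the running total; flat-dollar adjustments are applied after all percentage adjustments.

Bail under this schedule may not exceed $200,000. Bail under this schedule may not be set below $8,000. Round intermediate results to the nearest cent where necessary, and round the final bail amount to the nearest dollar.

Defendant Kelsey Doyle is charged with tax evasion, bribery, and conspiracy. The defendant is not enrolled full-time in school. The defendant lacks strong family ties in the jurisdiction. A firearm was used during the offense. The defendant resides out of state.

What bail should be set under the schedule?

Base amounts from the schedule: tax evasion $18,700; bribery $6,500; conspiracy $30,250.
Stacking rule: highest base plus 30% of each additional charge. Highest is conspiracy at $30,250. Additional: $18,700 × 30% = $5,610; $6,500 × 30% = $1,950. Combined base = $30,250 + $7,560 = $37,810.
Firearm was used or possessed during the offense (+$9,000 flat): $37,810 + $9,000 = $46,810.
Defendant has an out-of-state residence (+$12,500 flat): $46,810 + $12,500 = $59,310.
$59,310 is within the $200,000 maximum.
$59,310 is at or above the $8,000 minimum.

$59,310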